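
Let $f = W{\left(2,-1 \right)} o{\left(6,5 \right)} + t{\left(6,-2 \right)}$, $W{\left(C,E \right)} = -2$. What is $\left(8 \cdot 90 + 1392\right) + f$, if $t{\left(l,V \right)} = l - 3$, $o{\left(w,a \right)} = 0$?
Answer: $2115$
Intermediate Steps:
$t{\left(l,V \right)} = -3 + l$ ($t{\left(l,V \right)} = l - 3 = -3 + l$)
$f = 3$ ($f = \left(-2\right) 0 + \left(-3 + 6\right) = 0 + 3 = 3$)
$\left(8 \cdot 90 + 1392\right) + f = \left(8 \cdot 90 + 1392\right) + 3 = \left(720 + 1392\right) + 3 = 2112 + 3 = 2115$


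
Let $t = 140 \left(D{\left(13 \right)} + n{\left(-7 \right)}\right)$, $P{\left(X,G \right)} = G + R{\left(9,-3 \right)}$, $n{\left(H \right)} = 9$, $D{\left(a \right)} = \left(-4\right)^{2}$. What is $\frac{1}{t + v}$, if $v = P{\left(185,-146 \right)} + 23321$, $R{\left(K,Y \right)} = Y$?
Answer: $\frac{1}{26672} \approx 3.7492 \cdot 10^{-5}$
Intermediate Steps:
$D{\left(a \right)} = 16$
$P{\left(X,G \right)} = -3 + G$ ($P{\left(X,G \right)} = G - 3 = -3 + G$)
$t = 3500$ ($t = 140 \left(16 + 9\right) = 140 \cdot 25 = 3500$)
$v = 23172$ ($v = \left(-3 - 146\right) + 23321 = -149 + 23321 = 23172$)
$\frac{1}{t + v} = \frac{1}{3500 + 23172} = \frac{1}{26672}$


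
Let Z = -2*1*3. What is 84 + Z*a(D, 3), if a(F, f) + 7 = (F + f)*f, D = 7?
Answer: -54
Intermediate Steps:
a(F, f) = -7 + f*(F + f) (a(F, f) = -7 + (F + f)*f = -7 + f*(F + f))
Z = -6 (Z = -2*3 = -6)
84 + Z*a(D, 3) = 84 - 6*(-7 + 3² + 7*3) = 84 - 6*(-7 + 9 + 21) = 84 - 6*23 = 84 - 138 = -54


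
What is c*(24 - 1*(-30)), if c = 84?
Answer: 4536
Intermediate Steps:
c*(24 - 1*(-30)) = 84*(24 - 1*(-30)) = 84*(24 + 30) = 84*54 = 4536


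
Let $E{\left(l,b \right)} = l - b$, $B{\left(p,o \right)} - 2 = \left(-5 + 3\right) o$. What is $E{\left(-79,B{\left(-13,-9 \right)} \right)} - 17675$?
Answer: $-17774$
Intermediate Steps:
$B{\left(p,o \right)} = 2 - 2 o$ ($B{\left(p,o \right)} = 2 + \left(-5 + 3\right) o = 2 - 2 o$)
$E{\left(-79,B{\left(-13,-9 \right)} \right)} - 17675 = \left(-79 - \left(2 - -18\right)\right) - 17675 = \left(-79 - \left(2 + 18\right)\right) - 17675 = \left(-79 - 20\right) - 17675 = -99 - 17675 = -17774$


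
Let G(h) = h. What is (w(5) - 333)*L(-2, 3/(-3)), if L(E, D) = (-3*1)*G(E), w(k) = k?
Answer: -1968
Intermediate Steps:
L(E, D) = -3*E (L(E, D) = (-3*1)*E = -3*E)
(w(5) - 333)*L(-2, 3/(-3)) = (5 - 333)*(-3*(-2)) = -328*6 = -1968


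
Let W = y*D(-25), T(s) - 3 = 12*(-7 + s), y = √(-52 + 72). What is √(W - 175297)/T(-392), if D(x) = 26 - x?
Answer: -I*√(175297 - 102*√5)/4785 ≈ -0.087443*I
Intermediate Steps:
y = 2*√5 (y = √20 = 2*√5 ≈ 4.4721)
T(s) = -81 + 12*s (T(s) = 3 + 12*(-7 + s) = 3 + (-84 + 12*s) = -81 + 12*s)
W = 102*√5 (W = (2*√5)*(26 - 1*(-25)) = (2*√5)*(26 + 25) = (2*√5)*51 = 102*√5 ≈ 228.08)
√(W - 175297)/T(-392) = √(102*√5 - 175297)/(-81 + 12*(-392)) = √(-175297 + 102*√5)/(-81 - 4704) = √(-175297 + 102*√5)/(-4785) = √(-175297 + 102*√5)*(-1/4785) = -√(-175297 + 102*√5)/4785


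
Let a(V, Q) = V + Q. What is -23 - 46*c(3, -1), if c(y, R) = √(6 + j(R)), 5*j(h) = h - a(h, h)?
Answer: -23 - 46*√155/5 ≈ -137.54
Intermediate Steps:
a(V, Q) = Q + V
j(h) = -h/5 (j(h) = (h - (h + h))/5 = (h - 2*h)/5 = (-h)/5 = -h/5)
c(y, R) = √(6 - R/5)
-23 - 46*c(3, -1) = -23 - 46*√(150 - 5*(-1))/5 = -23 - 46*√(150 + 5)/5 = -23 - 46*√155/5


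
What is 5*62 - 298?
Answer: 12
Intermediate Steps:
5*62 - 298 = 310 - 298 = 12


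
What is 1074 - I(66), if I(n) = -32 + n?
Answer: 1040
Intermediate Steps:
1074 - I(66) = 1074 - (-32 + 66) = 1074 - 1*34 = 1074 - 34 = 1040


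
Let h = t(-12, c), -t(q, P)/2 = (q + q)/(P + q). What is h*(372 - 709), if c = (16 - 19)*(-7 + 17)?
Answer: 2696/7 ≈ 385.14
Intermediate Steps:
c = -30 (c = -3*10 = -30)
t(q, P) = -4*q/(P + q) (t(q, P) = -2*(q + q)/(P + q) = -2*2*q/(P + q) = -4*q/(P + q))
h = -8/7 (h = -4*(-12)/(-30 - 12) = -4*(-12)/(-42) = -4*(-12)*(-1/42) = -8/7 ≈ -1.1429)
h*(372 - 709) = -8*(372 - 709)/7 = -8/7*(-337) = 2696/7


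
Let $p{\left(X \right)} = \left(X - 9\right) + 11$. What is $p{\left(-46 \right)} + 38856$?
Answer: $38812$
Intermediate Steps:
$p{\left(X \right)} = 2 + X$ ($p{\left(X \right)} = \left(X - 9\right) + 11 = \left(-9 + X\right) + 11 = 2 + X$)
$p{\left(-46 \right)} + 38856 = \left(2 - 46\right) + 38856 = -44 + 38856 = 38812$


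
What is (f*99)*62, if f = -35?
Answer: -214830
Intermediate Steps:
(f*99)*62 = -35*99*62 = -3465*62 = -214830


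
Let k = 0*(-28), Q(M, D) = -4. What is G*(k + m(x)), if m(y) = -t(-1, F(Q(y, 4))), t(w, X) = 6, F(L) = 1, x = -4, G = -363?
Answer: 2178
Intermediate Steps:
k = 0
m(y) = -6 (m(y) = -1*6 = -6)
G*(k + m(x)) = -363*(0 - 6) = -363*(-6) = 2178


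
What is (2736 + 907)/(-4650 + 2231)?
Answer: -3643/2419 ≈ -1.5060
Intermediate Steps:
(2736 + 907)/(-4650 + 2231) = 3643/(-2419) = 3643*(-1/2419) = -3643/2419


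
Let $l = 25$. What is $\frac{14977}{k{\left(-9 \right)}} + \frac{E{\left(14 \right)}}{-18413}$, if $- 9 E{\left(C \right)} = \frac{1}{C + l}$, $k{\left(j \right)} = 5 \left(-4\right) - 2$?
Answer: $- \frac{96795796829}{142185186} \approx -680.77$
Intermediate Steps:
$k{\left(j \right)} = -22$ ($k{\left(j \right)} = -20 - 2 = -22$)
$E{\left(C \right)} = - \frac{1}{9 \left(25 + C\right)}$ ($E{\left(C \right)} = - \frac{1}{9 \left(C + 25\right)} = - \frac{1}{9 \left(25 + C\right)}$)
$\frac{14977}{k{\left(-9 \right)}} + \frac{E{\left(14 \right)}}{-18413} = \frac{14977}{-22} + \frac{\left(-1\right) \frac{1}{225 + 9 \cdot 14}}{-18413} = 14977 \left(- \frac{1}{22}\right) + - \frac{1}{225 + 126} \left(- \frac{1}{18413}\right) = - \frac{14977}{22} + - \frac{1}{351} \left(- \frac{1}{18413}\right) = - \frac{14977}{22} + \left(-1\right) \frac{1}{351} \left(- \frac{1}{18413}\right) = - \frac{14977}{22} - - \frac{1}{6462963} = - \frac{14977}{22} + \frac{1}{6462963} = - \frac{96795796829}{142185186}$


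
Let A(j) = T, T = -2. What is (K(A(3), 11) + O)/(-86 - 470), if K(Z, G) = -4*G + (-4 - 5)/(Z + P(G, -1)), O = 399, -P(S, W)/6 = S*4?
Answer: -94439/147896 ≈ -0.63855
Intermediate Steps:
A(j) = -2
P(S, W) = -24*S (P(S, W) = -6*S*4 = -24*S)
K(Z, G) = -9/(Z - 24*G) - 4*G (K(Z, G) = -4*G + (-4 - 5)/(Z - 24*G) = -4*G - 9/(Z - 24*G) = -9/(Z - 24*G) - 4*G)
(K(A(3), 11) + O)/(-86 - 470) = ((9 - 96*11**2 + 4*11*(-2))/(-1*(-2) + 24*11) + 399)/(-86 - 470) = ((9 - 96*121 - 88)/(2 + 264) + 399)/(-556) = ((9 - 11616 - 88)/266 + 399)*(-1/556) = ((1/266)*(-11695) + 399)*(-1/556) = (-11695/266 + 399)*(-1/556) = (94439/266)*(-1/556) = -94439/147896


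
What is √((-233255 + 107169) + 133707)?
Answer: √7621 ≈ 87.298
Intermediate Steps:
√((-233255 + 107169) + 133707) = √(-126086 + 133707) = √7621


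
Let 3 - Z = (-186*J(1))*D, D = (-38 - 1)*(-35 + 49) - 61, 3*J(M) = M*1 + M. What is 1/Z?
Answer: -1/75265 ≈ -1.3286e-5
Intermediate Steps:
J(M) = 2*M/3 (J(M) = (M*1 + M)/3 = (M + M)/3 = (2*M)/3 = 2*M/3)
D = -607 (D = -39*14 - 61 = -546 - 61 = -607)
Z = -75265 (Z = 3 - (-124)*(-607) = 3 - 1*75268 = 3 - 75268 = -75265)
1/Z = 1/(-75265) = -1/75265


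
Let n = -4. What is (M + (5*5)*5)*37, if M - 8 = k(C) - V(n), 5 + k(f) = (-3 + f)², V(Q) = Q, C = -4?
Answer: 6697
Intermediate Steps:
k(f) = -5 + (-3 + f)²
M = 56 (M = 8 + ((-5 + (-3 - 4)²) - 1*(-4)) = 8 + ((-5 + (-7)²) + 4) = 8 + ((-5 + 49) + 4) = 8 + (44 + 4) = 8 + 48 = 56)
(M + (5*5)*5)*37 = (56 + (5*5)*5)*37 = (56 + 25*5)*37 = (56 + 125)*37 = 181*37 = 6697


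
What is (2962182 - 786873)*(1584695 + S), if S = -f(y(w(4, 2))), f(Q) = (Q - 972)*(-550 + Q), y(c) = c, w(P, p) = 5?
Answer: 2300780823120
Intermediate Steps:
f(Q) = (-972 + Q)*(-550 + Q)
S = -527015 (S = -(534600 + 5² - 1522*5) = -(534600 + 25 - 7610) = -1*527015 = -527015)
(2962182 - 786873)*(1584695 + S) = (2962182 - 786873)*(1584695 - 527015) = 2175309*1057680 = 2300780823120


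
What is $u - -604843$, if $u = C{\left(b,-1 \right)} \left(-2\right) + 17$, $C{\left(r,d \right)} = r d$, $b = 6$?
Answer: $604872$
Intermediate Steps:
$C{\left(r,d \right)} = d r$
$u = 29$ ($u = \left(-1\right) 6 \left(-2\right) + 17 = \left(-6\right) \left(-2\right) + 17 = 12 + 17 = 29$)
$u - -604843 = 29 - -604843 = 29 + 604843 = 604872$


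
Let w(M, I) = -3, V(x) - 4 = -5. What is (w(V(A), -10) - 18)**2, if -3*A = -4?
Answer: 441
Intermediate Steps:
A = 4/3 (A = -1/3*(-4) = 4/3 ≈ 1.3333)
V(x) = -1 (V(x) = 4 - 5 = -1)
(w(V(A), -10) - 18)**2 = (-3 - 18)**2 = (-21)**2 = 441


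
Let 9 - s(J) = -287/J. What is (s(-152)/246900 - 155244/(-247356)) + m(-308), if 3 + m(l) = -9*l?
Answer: 238059083211317/85953461600 ≈ 2769.6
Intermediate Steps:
s(J) = 9 + 287/J (s(J) = 9 - (-287)/J = 9 + 287/J)
m(l) = -3 - 9*l
(s(-152)/246900 - 155244/(-247356)) + m(-308) = ((9 + 287/(-152))/246900 - 155244/(-247356)) + (-3 - 9*(-308)) = ((9 + 287*(-1/152))*(1/246900) - 155244*(-1/247356)) + (-3 + 2772) = ((9 - 287/152)*(1/246900) + 12937/20613) + 2769 = ((1081/152)*(1/246900) + 12937/20613) + 2769 = (1081/37528800 + 12937/20613) + 2769 = 53948040917/85953461600 + 2769 = 238059083211317/85953461600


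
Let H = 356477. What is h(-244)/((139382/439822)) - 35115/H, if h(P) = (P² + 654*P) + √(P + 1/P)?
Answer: -7842459530441345/24843238607 + 219911*I*√3631757/8502302 ≈ -3.1568e+5 + 49.291*I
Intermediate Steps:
h(P) = P² + √(P + 1/P) + 654*P
h(-244)/((139382/439822)) - 35115/H = ((-244)² + √(-244 + 1/(-244)) + 654*(-244))/((139382/439822)) - 35115/356477 = (59536 + √(-244 - 1/244) - 159576)/((139382*(1/439822))) - 35115*1/356477 = (59536 + √(-59537/244) - 159576)/(69691/219911) - 35115/356477 = (59536 + I*√3631757/122 - 159576)*(219911/69691) - 35115/356477 = (-100040 + I*√3631757/122)*(219911/69691) - 35115/356477 = (-21999896440/69691 + 219911*I*√3631757/8502302) - 35115/356477 = -7842459530441345/24843238607 + 219911*I*√3631757/8502302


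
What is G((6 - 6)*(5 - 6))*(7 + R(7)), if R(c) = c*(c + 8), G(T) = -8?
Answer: -896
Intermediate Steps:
R(c) = c*(8 + c)
G((6 - 6)*(5 - 6))*(7 + R(7)) = -8*(7 + 7*(8 + 7)) = -8*(7 + 7*15) = -8*(7 + 105) = -8*112 = -896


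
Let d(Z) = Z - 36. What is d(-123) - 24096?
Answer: -24255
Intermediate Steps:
d(Z) = -36 + Z
d(-123) - 24096 = (-36 - 123) - 24096 = -159 - 24096 = -24255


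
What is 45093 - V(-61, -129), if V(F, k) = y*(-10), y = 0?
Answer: 45093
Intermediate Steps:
V(F, k) = 0 (V(F, k) = 0*(-10) = 0)
45093 - V(-61, -129) = 45093 - 1*0 = 45093 + 0 = 45093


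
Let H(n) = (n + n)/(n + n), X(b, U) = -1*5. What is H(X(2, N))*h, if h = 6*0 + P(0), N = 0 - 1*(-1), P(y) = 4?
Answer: 4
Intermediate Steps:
N = 1 (N = 0 + 1 = 1)
X(b, U) = -5
h = 4 (h = 6*0 + 4 = 0 + 4 = 4)
H(n) = 1 (H(n) = (2*n)/((2*n)) = (2*n)*(1/(2*n)) = 1)
H(X(2, N))*h = 1*4 = 4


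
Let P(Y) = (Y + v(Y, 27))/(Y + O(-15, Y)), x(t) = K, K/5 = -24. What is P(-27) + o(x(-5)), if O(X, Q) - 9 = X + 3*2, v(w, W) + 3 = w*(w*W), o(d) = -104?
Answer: -7487/9 ≈ -831.89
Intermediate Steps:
K = -120 (K = 5*(-24) = -120)
x(t) = -120
v(w, W) = -3 + W*w² (v(w, W) = -3 + w*(w*W) = -3 + w*(W*w) = -3 + W*w²)
O(X, Q) = 15 + X (O(X, Q) = 9 + (X + 3*2) = 9 + (X + 6) = 9 + (6 + X) = 15 + X)
P(Y) = (-3 + Y + 27*Y²)/Y (P(Y) = (Y + (-3 + 27*Y²))/(Y + (15 - 15)) = (-3 + Y + 27*Y²)/(Y + 0) = (-3 + Y + 27*Y²)/Y)
P(-27) + o(x(-5)) = (1 - 3/(-27) + 27*(-27)) - 104 = (1 - 3*(-1/27) - 729) - 104 = (1 + ⅑ - 729) - 104 = -6551/9 - 104 = -7487/9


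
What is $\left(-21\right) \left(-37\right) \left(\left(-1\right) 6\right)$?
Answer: $-4662$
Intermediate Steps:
$\left(-21\right) \left(-37\right) \left(\left(-1\right) 6\right) = 777 \left(-6\right) = -4662$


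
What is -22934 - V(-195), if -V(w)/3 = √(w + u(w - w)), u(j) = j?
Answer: -22934 + 3*I*√195 ≈ -22934.0 + 41.893*I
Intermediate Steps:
V(w) = -3*√w (V(w) = -3*√(w + (w - w)) = -3*√(w + 0) = -3*√w)
-22934 - V(-195) = -22934 - (-3)*√(-195) = -22934 - (-3)*I*√195 = -22934 + 3*I*√195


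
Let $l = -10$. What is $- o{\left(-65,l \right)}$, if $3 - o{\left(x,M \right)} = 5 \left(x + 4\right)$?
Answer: $-308$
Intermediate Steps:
$o{\left(x,M \right)} = -17 - 5 x$ ($o{\left(x,M \right)} = 3 - 5 \left(x + 4\right) = 3 - 5 \left(4 + x\right) = 3 - \left(20 + 5 x\right) = -17 - 5 x$)
$- o{\left(-65,l \right)} = - (-17 - -325) = - (-17 + 325) = \left(-1\right) 308 = -308$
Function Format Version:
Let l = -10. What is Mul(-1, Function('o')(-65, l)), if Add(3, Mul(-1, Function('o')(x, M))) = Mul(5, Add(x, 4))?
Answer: -308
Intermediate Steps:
Function('o')(x, M) = Add(-17, Mul(-5, x)) (Function('o')(x, M) = Add(3, Mul(-1, Mul(5, Add(x, 4)))) = Add(3, Mul(-1, Mul(5, Add(4, x)))) = Add(3, Mul(-1, Add(20, Mul(5, x)))) = Add(3, Add(-20, Mul(-5, x))) = Add(-17, Mul(-5, x)))
Mul(-1, Function('o')(-65, l)) = Mul(-1, Add(-17, Mul(-5, -65))) = Mul(-1, Add(-17, 325)) = Mul(-1, 308) = -308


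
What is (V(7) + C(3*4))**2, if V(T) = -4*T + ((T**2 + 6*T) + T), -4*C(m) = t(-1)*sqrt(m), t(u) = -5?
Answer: 19675/4 + 350*sqrt(3) ≈ 5525.0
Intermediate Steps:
C(m) = 5*sqrt(m)/4 (C(m) = -(-5)*sqrt(m)/4 = 5*sqrt(m)/4)
V(T) = T**2 + 3*T (V(T) = -4*T + (T**2 + 7*T) = T**2 + 3*T)
(V(7) + C(3*4))**2 = (7*(3 + 7) + 5*sqrt(3*4)/4)**2 = (7*10 + 5*sqrt(12)/4)**2 = (70 + 5*(2*sqrt(3))/4)**2 = (70 + 5*sqrt(3)/2)**2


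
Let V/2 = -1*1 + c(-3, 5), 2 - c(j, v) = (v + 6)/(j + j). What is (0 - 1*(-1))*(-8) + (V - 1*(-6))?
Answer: 11/3 ≈ 3.6667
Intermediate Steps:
c(j, v) = 2 - (6 + v)/(2*j) (c(j, v) = 2 - (v + 6)/(j + j) = 2 - (6 + v)/(2*j))
V = 17/3 (V = 2*(-1*1 + (½)*(-6 - 1*5 + 4*(-3))/(-3)) = 2*(-1 + (½)*(-⅓)*(-6 - 5 - 12)) = 2*(-1 + (½)*(-⅓)*(-23)) = 2*(-1 + 23/6) = 2*(17/6) = 17/3 ≈ 5.6667)
(0 - 1*(-1))*(-8) + (V - 1*(-6)) = (0 - 1*(-1))*(-8) + (17/3 - 1*(-6)) = (0 + 1)*(-8) + (17/3 + 6) = 1*(-8) + 35/3 = -8 + 35/3 = 11/3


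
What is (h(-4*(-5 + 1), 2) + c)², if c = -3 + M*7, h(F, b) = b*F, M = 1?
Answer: 1296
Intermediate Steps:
h(F, b) = F*b
c = 4 (c = -3 + 1*7 = -3 + 7 = 4)
(h(-4*(-5 + 1), 2) + c)² = (-4*(-5 + 1)*2 + 4)² = (-4*(-4)*2 + 4)² = (16*2 + 4)² = (32 + 4)² = 36² = 1296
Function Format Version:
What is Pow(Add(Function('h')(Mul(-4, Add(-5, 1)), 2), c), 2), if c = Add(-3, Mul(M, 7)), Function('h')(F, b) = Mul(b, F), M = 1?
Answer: 1296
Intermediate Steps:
Function('h')(F, b) = Mul(F, b)
c = 4 (c = Add(-3, Mul(1, 7)) = Add(-3, 7) = 4)
Pow(Add(Function('h')(Mul(-4, Add(-5, 1)), 2), c), 2) = Pow(Add(Mul(Mul(-4, Add(-5, 1)), 2), 4), 2) = Pow(Add(Mul(Mul(-4, -4), 2), 4), 2) = Pow(Add(Mul(16, 2), 4), 2) = Pow(Add(32, 4), 2) = Pow(36, 2) = 1296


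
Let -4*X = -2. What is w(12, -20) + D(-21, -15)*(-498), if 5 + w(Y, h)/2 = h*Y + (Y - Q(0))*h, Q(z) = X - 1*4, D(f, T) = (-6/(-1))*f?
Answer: 61638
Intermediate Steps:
X = ½ (X = -¼*(-2) = ½ ≈ 0.50000)
D(f, T) = 6*f (D(f, T) = (-6*(-1))*f = 6*f)
Q(z) = -7/2 (Q(z) = ½ - 1*4 = ½ - 4 = -7/2)
w(Y, h) = -10 + 2*Y*h + 2*h*(7/2 + Y) (w(Y, h) = -10 + 2*(h*Y + (Y - 1*(-7/2))*h) = -10 + 2*(Y*h + (Y + 7/2)*h) = -10 + 2*(Y*h + (7/2 + Y)*h) = -10 + 2*(Y*h + h*(7/2 + Y)) = -10 + (2*Y*h + 2*h*(7/2 + Y)) = -10 + 2*Y*h + 2*h*(7/2 + Y))
w(12, -20) + D(-21, -15)*(-498) = (-10 + 7*(-20) + 4*12*(-20)) + (6*(-21))*(-498) = (-10 - 140 - 960) - 126*(-498) = -1110 + 62748 = 61638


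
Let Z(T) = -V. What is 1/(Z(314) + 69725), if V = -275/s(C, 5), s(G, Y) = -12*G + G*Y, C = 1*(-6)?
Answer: 42/2928725 ≈ 1.4341e-5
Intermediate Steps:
C = -6
V = -275/42 (V = -275*(-1/(6*(-12 + 5))) = -275/((-6*(-7))) = -275/42 ≈ -6.5476)
Z(T) = 275/42 (Z(T) = -1*(-275/42) = 275/42)
1/(Z(314) + 69725) = 1/(275/42 + 69725) = 1/(2928725/42) = 42/2928725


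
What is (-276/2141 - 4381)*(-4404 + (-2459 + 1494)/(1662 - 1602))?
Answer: 497524420877/25692 ≈ 1.9365e+7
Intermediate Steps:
(-276/2141 - 4381)*(-4404 + (-2459 + 1494)/(1662 - 1602)) = (-276*1/2141 - 4381)*(-4404 - 965/60) = (-276/2141 - 4381)*(-4404 - 965*1/60) = -9379997*(-4404 - 193/12)/2141 = -9379997/2141*(-53041/12) = 497524420877/25692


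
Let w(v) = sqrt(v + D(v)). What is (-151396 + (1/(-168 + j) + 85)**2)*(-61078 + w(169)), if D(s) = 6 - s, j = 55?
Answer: 112440854407224/12769 - 1840938708*sqrt(6)/12769 ≈ 8.8054e+9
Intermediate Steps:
w(v) = sqrt(6) (w(v) = sqrt(v + (6 - v)) = sqrt(6))
(-151396 + (1/(-168 + j) + 85)**2)*(-61078 + w(169)) = (-151396 + (1/(-168 + 55) + 85)**2)*(-61078 + sqrt(6)) = (-151396 + (1/(-113) + 85)**2)*(-61078 + sqrt(6)) = (-151396 + (-1/113 + 85)**2)*(-61078 + sqrt(6)) = (-151396 + (9604/113)**2)*(-61078 + sqrt(6)) = (-151396 + 92236816/12769)*(-61078 + sqrt(6)) = -1840938708*(-61078 + sqrt(6))/12769 = 112440854407224/12769 - 1840938708*sqrt(6)/12769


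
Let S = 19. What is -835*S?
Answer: -15865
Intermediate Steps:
-835*S = -835*19 = -15865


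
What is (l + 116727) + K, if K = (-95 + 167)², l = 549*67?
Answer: 158694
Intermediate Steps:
l = 36783
K = 5184 (K = 72² = 5184)
(l + 116727) + K = (36783 + 116727) + 5184 = 153510 + 5184 = 158694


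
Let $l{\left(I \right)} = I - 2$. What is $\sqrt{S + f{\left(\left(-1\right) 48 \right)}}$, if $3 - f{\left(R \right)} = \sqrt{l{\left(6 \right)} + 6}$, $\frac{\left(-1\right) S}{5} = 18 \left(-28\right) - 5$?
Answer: $\sqrt{2548 - \sqrt{10}} \approx 50.446$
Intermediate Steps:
$l{\left(I \right)} = -2 + I$ ($l{\left(I \right)} = I - 2 = -2 + I$)
$S = 2545$ ($S = - 5 \left(18 \left(-28\right) - 5\right) = - 5 \left(-504 - 5\right) = \left(-5\right) \left(-509\right) = 2545$)
$f{\left(R \right)} = 3 - \sqrt{10}$ ($f{\left(R \right)} = 3 - \sqrt{\left(-2 + 6\right) + 6} = 3 - \sqrt{4 + 6} = 3 - \sqrt{10}$)
$\sqrt{S + f{\left(\left(-1\right) 48 \right)}} = \sqrt{2545 + \left(3 - \sqrt{10}\right)} = \sqrt{2548 - \sqrt{10}}$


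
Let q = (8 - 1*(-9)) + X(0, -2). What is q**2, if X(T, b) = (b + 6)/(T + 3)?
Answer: 3025/9 ≈ 336.11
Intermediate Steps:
X(T, b) = (6 + b)/(3 + T)
q = 55/3 (q = (8 - 1*(-9)) + (6 - 2)/(3 + 0) = (8 + 9) + 4/3 = 17 + (1/3)*4 = 17 + 4/3 = 55/3 ≈ 18.333)
q**2 = (55/3)**2 = 3025/9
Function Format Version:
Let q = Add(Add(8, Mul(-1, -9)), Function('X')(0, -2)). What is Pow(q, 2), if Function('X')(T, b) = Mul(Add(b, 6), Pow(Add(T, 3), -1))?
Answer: Rational(3025, 9) ≈ 336.11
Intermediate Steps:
Function('X')(T, b) = Mul(Pow(Add(3, T), -1), Add(6, b)) (Function('X')(T, b) = Mul(Add(6, b), Pow(Add(3, T), -1)) = Mul(Pow(Add(3, T), -1), Add(6, b)))
q = Rational(55, 3) (q = Add(Add(8, Mul(-1, -9)), Mul(Pow(Add(3, 0), -1), Add(6, -2))) = Add(Add(8, 9), Mul(Pow(3, -1), 4)) = Add(17, Mul(Rational(1, 3), 4)) = Add(17, Rational(4, 3)) = Rational(55, 3) ≈ 18.333)
Pow(q, 2) = Pow(Rational(55, 3), 2) = Rational(3025, 9)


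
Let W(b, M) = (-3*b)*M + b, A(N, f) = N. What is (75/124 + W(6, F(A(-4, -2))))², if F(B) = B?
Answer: 95004009/15376 ≈ 6178.7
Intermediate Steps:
W(b, M) = b - 3*M*b (W(b, M) = -3*M*b + b = b - 3*M*b)
(75/124 + W(6, F(A(-4, -2))))² = (75/124 + 6*(1 - 3*(-4)))² = (75*(1/124) + 6*(1 + 12))² = (75/124 + 6*13)² = (75/124 + 78)² = (9747/124)² = 95004009/15376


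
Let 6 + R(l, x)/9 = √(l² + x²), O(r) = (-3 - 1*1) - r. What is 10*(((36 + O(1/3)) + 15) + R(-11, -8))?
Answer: -220/3 + 90*√185 ≈ 1150.8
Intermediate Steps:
O(r) = -4 - r (O(r) = (-3 - 1) - r = -4 - r)
R(l, x) = -54 + 9*√(l² + x²)
10*(((36 + O(1/3)) + 15) + R(-11, -8)) = 10*(((36 + (-4 - 1/3)) + 15) + (-54 + 9*√((-11)² + (-8)²))) = 10*(((36 + (-4 - 1*⅓)) + 15) + (-54 + 9*√(121 + 64))) = 10*(((36 + (-4 - ⅓)) + 15) + (-54 + 9*√185)) = 10*(((36 - 13/3) + 15) + (-54 + 9*√185)) = 10*((95/3 + 15) + (-54 + 9*√185)) = 10*(140/3 + (-54 + 9*√185)) = 10*(-22/3 + 9*√185) = -220/3 + 90*√185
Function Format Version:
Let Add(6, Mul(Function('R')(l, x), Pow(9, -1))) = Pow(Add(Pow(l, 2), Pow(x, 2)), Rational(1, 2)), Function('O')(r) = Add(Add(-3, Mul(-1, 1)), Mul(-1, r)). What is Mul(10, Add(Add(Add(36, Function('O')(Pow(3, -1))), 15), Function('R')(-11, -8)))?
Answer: Add(Rational(-220, 3), Mul(90, Pow(185, Rational(1, 2)))) ≈ 1150.8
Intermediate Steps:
Function('O')(r) = Add(-4, Mul(-1, r)) (Function('O')(r) = Add(Add(-3, -1), Mul(-1, r)) = Add(-4, Mul(-1, r)))
Function('R')(l, x) = Add(-54, Mul(9, Pow(Add(Pow(l, 2), Pow(x, 2)), Rational(1, 2))))
Mul(10, Add(Add(Add(36, Function('O')(Pow(3, -1))), 15), Function('R')(-11, -8))) = Mul(10, Add(Add(Add(36, Add(-4, Mul(-1, Pow(3, -1)))), 15), Add(-54, Mul(9, Pow(Add(Pow(-11, 2), Pow(-8, 2)), Rational(1, 2)))))) = Mul(10, Add(Add(Add(36, Add(-4, Mul(-1, Rational(1, 3)))), 15), Add(-54, Mul(9, Pow(Add(121, 64), Rational(1, 2)))))) = Mul(10, Add(Add(Add(36, Add(-4, Rational(-1, 3))), 15), Add(-54, Mul(9, Pow(185, Rational(1, 2)))))) = Mul(10, Add(Add(Add(36, Rational(-13, 3)), 15), Add(-54, Mul(9, Pow(185, Rational(1, 2)))))) = Mul(10, Add(Add(Rational(95, 3), 15), Add(-54, Mul(9, Pow(185, Rational(1, 2)))))) = Mul(10, Add(Rational(140, 3), Add(-54, Mul(9, Pow(185, Rational(1, 2)))))) = Mul(10, Add(Rational(-22, 3), Mul(9, Pow(185, Rational(1, 2))))) = Add(Rational(-220, 3), Mul(90, Pow(185, Rational(1, 2))))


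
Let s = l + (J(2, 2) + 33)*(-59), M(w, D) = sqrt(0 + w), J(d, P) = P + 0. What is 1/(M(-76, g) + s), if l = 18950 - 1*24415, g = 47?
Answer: -3765/28350488 - I*sqrt(19)/28350488 ≈ -0.0001328 - 1.5375e-7*I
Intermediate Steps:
J(d, P) = P
l = -5465 (l = 18950 - 24415 = -5465)
M(w, D) = sqrt(w)
s = -7530 (s = -5465 + (2 + 33)*(-59) = -5465 + 35*(-59) = -5465 - 2065 = -7530)
1/(M(-76, g) + s) = 1/(sqrt(-76) - 7530) = 1/(2*I*sqrt(19) - 7530) = 1/(-7530 + 2*I*sqrt(19))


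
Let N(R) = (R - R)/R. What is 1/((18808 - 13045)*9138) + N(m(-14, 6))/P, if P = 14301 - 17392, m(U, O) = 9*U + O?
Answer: 1/52662294 ≈ 1.8989e-8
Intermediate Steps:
m(U, O) = O + 9*U
N(R) = 0 (N(R) = 0/R = 0)
P = -3091
1/((18808 - 13045)*9138) + N(m(-14, 6))/P = 1/((18808 - 13045)*9138) + 0/(-3091) = (1/9138)/5763 + 0*(-1/3091) = (1/5763)*(1/9138) + 0 = 1/52662294 + 0 = 1/52662294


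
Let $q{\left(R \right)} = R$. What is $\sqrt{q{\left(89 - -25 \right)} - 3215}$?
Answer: $i \sqrt{3101} \approx 55.687 i$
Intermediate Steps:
$\sqrt{q{\left(89 - -25 \right)} - 3215} = \sqrt{\left(89 - -25\right) - 3215} = \sqrt{\left(89 + 25\right) - 3215} = \sqrt{114 - 3215} = \sqrt{-3101} = i \sqrt{3101}$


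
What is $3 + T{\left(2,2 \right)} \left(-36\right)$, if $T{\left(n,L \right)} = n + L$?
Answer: $-141$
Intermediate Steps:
$T{\left(n,L \right)} = L + n$
$3 + T{\left(2,2 \right)} \left(-36\right) = 3 + \left(2 + 2\right) \left(-36\right) = 3 + 4 \left(-36\right) = 3 - 144 = -141$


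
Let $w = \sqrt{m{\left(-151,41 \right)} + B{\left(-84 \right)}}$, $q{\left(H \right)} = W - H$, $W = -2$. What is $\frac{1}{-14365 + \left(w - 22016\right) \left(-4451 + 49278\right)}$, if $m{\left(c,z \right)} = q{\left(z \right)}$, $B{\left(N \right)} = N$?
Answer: $- \frac{986925597}{974022389215217392} - \frac{44827 i \sqrt{127}}{974022389215217392} \approx -1.0132 \cdot 10^{-9} - 5.1865 \cdot 10^{-13} i$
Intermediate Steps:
$q{\left(H \right)} = -2 - H$
$m{\left(c,z \right)} = -2 - z$
$w = i \sqrt{127}$ ($w = \sqrt{\left(-2 - 41\right) - 84} = \sqrt{-43 - 84} = \sqrt{-127} = i \sqrt{127} \approx 11.269 i$)
$\frac{1}{-14365 + \left(w - 22016\right) \left(-4451 + 49278\right)} = \frac{1}{-14365 + \left(i \sqrt{127} - 22016\right) \left(-4451 + 49278\right)} = \frac{1}{-14365 + \left(-22016 + i \sqrt{127}\right) 44827} = \frac{1}{-14365 - \left(986911232 - 44827 i \sqrt{127}\right)} = \frac{1}{-986925597 + 44827 i \sqrt{127}}$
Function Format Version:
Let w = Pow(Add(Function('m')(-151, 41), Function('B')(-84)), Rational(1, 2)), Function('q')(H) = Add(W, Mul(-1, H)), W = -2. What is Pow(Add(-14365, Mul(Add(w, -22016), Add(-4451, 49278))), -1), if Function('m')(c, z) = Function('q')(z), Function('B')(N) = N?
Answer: Add(Rational(-986925597, 974022389215217392), Mul(Rational(-44827, 974022389215217392), I, Pow(127, Rational(1, 2)))) ≈ Add(-1.0132e-9, Mul(-5.1865e-13, I))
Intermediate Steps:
Function('q')(H) = Add(-2, Mul(-1, H))
Function('m')(c, z) = Add(-2, Mul(-1, z))
w = Mul(I, Pow(127, Rational(1, 2))) (w = Pow(Add(Add(-2, Mul(-1, 41)), -84), Rational(1, 2)) = Pow(Add(Add(-2, -41), -84), Rational(1, 2)) = Pow(Add(-43, -84), Rational(1, 2)) = Pow(-127, Rational(1, 2)) = Mul(I, Pow(127, Rational(1, 2))) ≈ Mul(11.269, I))
Pow(Add(-14365, Mul(Add(w, -22016), Add(-4451, 49278))), -1) = Pow(Add(-14365, Mul(Add(Mul(I, Pow(127, Rational(1, 2))), -22016), Add(-4451, 49278))), -1) = Pow(Add(-14365, Mul(Add(-22016, Mul(I, Pow(127, Rational(1, 2)))), 44827)), -1) = Pow(Add(-14365, Add(-986911232, Mul(44827, I, Pow(127, Rational(1, 2))))), -1) = Pow(Add(-986925597, Mul(44827, I, Pow(127, Rational(1, 2)))), -1)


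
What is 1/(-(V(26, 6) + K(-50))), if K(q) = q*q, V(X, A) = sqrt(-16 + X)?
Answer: -250/624999 + sqrt(10)/6249990 ≈ -0.00039949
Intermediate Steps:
K(q) = q**2
1/(-(V(26, 6) + K(-50))) = 1/(-(sqrt(-16 + 26) + (-50)**2)) = 1/(-(sqrt(10) + 2500)) = 1/(-(2500 + sqrt(10))) = 1/(-2500 - sqrt(10))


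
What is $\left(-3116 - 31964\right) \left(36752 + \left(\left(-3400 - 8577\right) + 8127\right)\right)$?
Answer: $-1154202160$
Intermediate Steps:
$\left(-3116 - 31964\right) \left(36752 + \left(\left(-3400 - 8577\right) + 8127\right)\right) = - 35080 \left(36752 + \left(-11977 + 8127\right)\right) = - 35080 \left(36752 - 3850\right) = \left(-35080\right) 32902 = -1154202160$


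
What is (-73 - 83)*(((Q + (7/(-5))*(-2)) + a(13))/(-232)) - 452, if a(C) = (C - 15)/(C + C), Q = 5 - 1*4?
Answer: -65177/145 ≈ -449.50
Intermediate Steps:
Q = 1 (Q = 5 - 4 = 1)
a(C) = (-15 + C)/(2*C) (a(C) = (-15 + C)/((2*C)) = (-15 + C)*(1/(2*C)) = (-15 + C)/(2*C))
(-73 - 83)*(((Q + (7/(-5))*(-2)) + a(13))/(-232)) - 452 = (-73 - 83)*(((1 + (7/(-5))*(-2)) + (½)*(-15 + 13)/13)/(-232)) - 452 = -156*((1 + (7*(-⅕))*(-2)) + (½)*(1/13)*(-2))*(-1)/232 - 452 = -156*((1 - 7/5*(-2)) - 1/13)*(-1)/232 - 452 = -156*((1 + 14/5) - 1/13)*(-1)/232 - 452 = -156*(19/5 - 1/13)*(-1)/232 - 452 = -2904*(-1)/(5*232) - 452 = -156*(-121/7540) - 452 = 363/145 - 452 = -65177/145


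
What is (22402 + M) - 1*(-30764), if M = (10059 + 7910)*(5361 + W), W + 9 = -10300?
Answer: -88857446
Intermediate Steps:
W = -10309 (W = -9 - 10300 = -10309)
M = -88910612 (M = (10059 + 7910)*(5361 - 10309) = 17969*(-4948) = -88910612)
(22402 + M) - 1*(-30764) = (22402 - 88910612) - 1*(-30764) = -88888210 + 30764 = -88857446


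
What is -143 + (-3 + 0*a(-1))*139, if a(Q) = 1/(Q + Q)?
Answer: -560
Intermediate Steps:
a(Q) = 1/(2*Q)
-143 + (-3 + 0*a(-1))*139 = -143 + (-3 + 0*((1/2)/(-1)))*139 = -143 + (-3 + 0*((1/2)*(-1)))*139 = -143 + (-3 + 0*(-1/2))*139 = -143 + (-3 + 0)*139 = -143 - 3*139 = -143 - 417 = -560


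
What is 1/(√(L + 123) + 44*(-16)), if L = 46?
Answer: -1/691 ≈ -0.0014472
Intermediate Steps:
1/(√(L + 123) + 44*(-16)) = 1/(√(46 + 123) + 44*(-16)) = 1/(√169 - 704) = 1/(13 - 704) = 1/(-691) = -1/691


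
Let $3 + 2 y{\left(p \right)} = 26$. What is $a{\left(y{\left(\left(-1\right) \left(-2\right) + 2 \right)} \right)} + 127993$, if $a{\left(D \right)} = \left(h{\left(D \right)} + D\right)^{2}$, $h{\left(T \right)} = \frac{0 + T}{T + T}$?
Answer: $128137$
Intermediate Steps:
$h{\left(T \right)} = \frac{1}{2}$ ($h{\left(T \right)} = \frac{T}{2 T} = T \frac{1}{2 T} = \frac{1}{2}$)
$y{\left(p \right)} = \frac{23}{2}$ ($y{\left(p \right)} = - \frac{3}{2} + \frac{1}{2} \cdot 26 = - \frac{3}{2} + 13 = \frac{23}{2}$)
$a{\left(D \right)} = \left(\frac{1}{2} + D\right)^{2}$
$a{\left(y{\left(\left(-1\right) \left(-2\right) + 2 \right)} \right)} + 127993 = \frac{\left(1 + 2 \cdot \frac{23}{2}\right)^{2}}{4} + 127993 = \frac{\left(1 + 23\right)^{2}}{4} + 127993 = \frac{24^{2}}{4} + 127993 = \frac{1}{4} \cdot 576 + 127993 = 144 + 127993 = 128137$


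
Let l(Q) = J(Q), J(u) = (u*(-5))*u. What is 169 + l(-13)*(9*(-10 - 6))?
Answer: 121849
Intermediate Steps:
J(u) = -5*u**2 (J(u) = (-5*u)*u = -5*u**2)
l(Q) = -5*Q**2
169 + l(-13)*(9*(-10 - 6)) = 169 + (-5*(-13)**2)*(9*(-10 - 6)) = 169 + (-5*169)*(9*(-16)) = 169 - 845*(-144) = 169 + 121680 = 121849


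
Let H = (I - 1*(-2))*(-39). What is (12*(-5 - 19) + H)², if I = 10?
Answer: 571536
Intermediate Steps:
H = -468 (H = (10 - 1*(-2))*(-39) = (10 + 2)*(-39) = 12*(-39) = -468)
(12*(-5 - 19) + H)² = (12*(-5 - 19) - 468)² = (12*(-24) - 468)² = (-288 - 468)² = (-756)² = 571536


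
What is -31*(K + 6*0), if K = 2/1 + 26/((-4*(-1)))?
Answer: -527/2 ≈ -263.50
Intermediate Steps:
K = 17/2 (K = 2*1 + 26/4 = 2 + 26*(1/4) = 2 + 13/2 = 17/2 ≈ 8.5000)
-31*(K + 6*0) = -31*(17/2 + 6*0) = -31*(17/2 + 0) = -31*17/2 = -527/2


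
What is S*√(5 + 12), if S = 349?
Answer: 349*√17 ≈ 1439.0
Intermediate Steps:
S*√(5 + 12) = 349*√(5 + 12) = 349*√17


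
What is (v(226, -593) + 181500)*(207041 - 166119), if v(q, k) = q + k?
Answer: 7412324626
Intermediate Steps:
v(q, k) = k + q
(v(226, -593) + 181500)*(207041 - 166119) = ((-593 + 226) + 181500)*(207041 - 166119) = (-367 + 181500)*40922 = 181133*40922 = 7412324626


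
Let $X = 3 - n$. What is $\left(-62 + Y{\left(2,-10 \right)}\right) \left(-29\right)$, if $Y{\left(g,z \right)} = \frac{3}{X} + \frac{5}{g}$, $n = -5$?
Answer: $\frac{13717}{8} \approx 1714.6$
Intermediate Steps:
$X = 8$ ($X = 3 - -5 = 3 + 5 = 8$)
$Y{\left(g,z \right)} = \frac{3}{8} + \frac{5}{g}$
$\left(-62 + Y{\left(2,-10 \right)}\right) \left(-29\right) = \left(-62 + \left(\frac{3}{8} + \frac{5}{2}\right)\right) \left(-29\right) = \left(-62 + \frac{23}{8}\right) \left(-29\right) = \left(- \frac{473}{8}\right) \left(-29\right) = \frac{13717}{8}$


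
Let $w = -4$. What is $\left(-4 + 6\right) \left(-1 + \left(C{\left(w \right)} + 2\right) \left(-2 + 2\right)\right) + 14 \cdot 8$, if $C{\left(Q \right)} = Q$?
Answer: $110$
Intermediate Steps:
$\left(-4 + 6\right) \left(-1 + \left(C{\left(w \right)} + 2\right) \left(-2 + 2\right)\right) + 14 \cdot 8 = \left(-4 + 6\right) \left(-1 + \left(-4 + 2\right) \left(-2 + 2\right)\right) + 14 \cdot 8 = 2 \left(-1 - 0\right) + 112 = 2 \left(-1 + 0\right) + 112 = 2 \left(-1\right) + 112 = -2 + 112 = 110$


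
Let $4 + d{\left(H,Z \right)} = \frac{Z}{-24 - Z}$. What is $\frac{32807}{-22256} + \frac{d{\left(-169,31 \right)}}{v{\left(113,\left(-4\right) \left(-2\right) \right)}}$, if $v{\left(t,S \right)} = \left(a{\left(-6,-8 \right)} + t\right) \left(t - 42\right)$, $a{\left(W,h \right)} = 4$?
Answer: $- \frac{1153431727}{782187120} \approx -1.4746$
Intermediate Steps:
$d{\left(H,Z \right)} = -4 + \frac{Z}{-24 - Z}$
$v{\left(t,S \right)} = \left(-42 + t\right) \left(4 + t\right)$ ($v{\left(t,S \right)} = \left(4 + t\right) \left(t - 42\right) = \left(4 + t\right) \left(-42 + t\right) = \left(-42 + t\right) \left(4 + t\right)$)
$\frac{32807}{-22256} + \frac{d{\left(-169,31 \right)}}{v{\left(113,\left(-4\right) \left(-2\right) \right)}} = \frac{32807}{-22256} + \frac{\frac{1}{24 + 31} \left(-96 - 155\right)}{-168 + 113^{2} - 4294} = 32807 \left(- \frac{1}{22256}\right) + \frac{\frac{1}{55} \left(-96 - 155\right)}{-168 + 12769 - 4294} = - \frac{32807}{22256} + \frac{\frac{1}{55} \left(-251\right)}{8307} = - \frac{32807}{22256} - \frac{251}{456885} = - \frac{1153431727}{782187120}$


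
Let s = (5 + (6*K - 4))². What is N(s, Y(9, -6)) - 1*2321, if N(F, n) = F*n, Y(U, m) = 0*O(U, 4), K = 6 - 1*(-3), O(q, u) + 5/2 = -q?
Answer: -2321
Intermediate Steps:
O(q, u) = -5/2 - q
K = 9 (K = 6 + 3 = 9)
Y(U, m) = 0 (Y(U, m) = 0*(-5/2 - U) = 0)
s = 3025 (s = (5 + (6*9 - 4))² = (5 + (54 - 4))² = (5 + 50)² = 55² = 3025)
N(s, Y(9, -6)) - 1*2321 = 3025*0 - 1*2321 = 0 - 2321 = -2321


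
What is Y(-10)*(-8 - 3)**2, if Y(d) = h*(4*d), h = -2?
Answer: 9680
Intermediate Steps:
Y(d) = -8*d
Y(-10)*(-8 - 3)**2 = (-8*(-10))*(-8 - 3)**2 = 80*(-11)**2 = 80*121 = 9680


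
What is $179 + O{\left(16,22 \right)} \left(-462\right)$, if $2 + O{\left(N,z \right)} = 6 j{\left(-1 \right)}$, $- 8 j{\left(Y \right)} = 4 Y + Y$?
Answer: $- \frac{1259}{2} \approx -629.5$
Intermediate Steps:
$j{\left(Y \right)} = - \frac{5 Y}{8}$ ($j{\left(Y \right)} = - \frac{4 Y + Y}{8} = - \frac{5 Y}{8}$)
$O{\left(N,z \right)} = \frac{7}{4}$ ($O{\left(N,z \right)} = -2 + 6 \left(\left(- \frac{5}{8}\right) \left(-1\right)\right) = -2 + 6 \cdot \frac{5}{8} = -2 + \frac{15}{4} = \frac{7}{4}$)
$179 + O{\left(16,22 \right)} \left(-462\right) = 179 + \frac{7}{4} \left(-462\right) = 179 - \frac{1617}{2} = - \frac{1259}{2}$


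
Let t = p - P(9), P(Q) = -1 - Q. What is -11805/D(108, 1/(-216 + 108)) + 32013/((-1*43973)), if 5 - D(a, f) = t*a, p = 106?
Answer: 118202466/550673879 ≈ 0.21465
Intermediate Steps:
t = 116 (t = 106 - (-1 - 1*9) = 106 - (-1 - 9) = 106 - 1*(-10) = 106 + 10 = 116)
D(a, f) = 5 - 116*a
-11805/D(108, 1/(-216 + 108)) + 32013/((-1*43973)) = -11805/(5 - 116*108) + 32013/((-1*43973)) = -11805/(5 - 12528) + 32013/(-43973) = -11805/(-12523) + 32013*(-1/43973) = -11805*(-1/12523) - 32013/43973 = 11805/12523 - 32013/43973 = 118202466/550673879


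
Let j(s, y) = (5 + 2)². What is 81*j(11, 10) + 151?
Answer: 4120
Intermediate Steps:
j(s, y) = 49 (j(s, y) = 7² = 49)
81*j(11, 10) + 151 = 81*49 + 151 = 3969 + 151 = 4120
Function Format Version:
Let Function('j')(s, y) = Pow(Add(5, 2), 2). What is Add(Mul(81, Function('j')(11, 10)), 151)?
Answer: 4120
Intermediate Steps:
Function('j')(s, y) = 49 (Function('j')(s, y) = Pow(7, 2) = 49)
Add(Mul(81, Function('j')(11, 10)), 151) = Add(Mul(81, 49), 151) = Add(3969, 151) = 4120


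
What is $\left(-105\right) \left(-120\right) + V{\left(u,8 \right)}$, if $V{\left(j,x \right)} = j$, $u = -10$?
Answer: $12590$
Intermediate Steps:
$\left(-105\right) \left(-120\right) + V{\left(u,8 \right)} = \left(-105\right) \left(-120\right) - 10 = 12600 - 10 = 12590$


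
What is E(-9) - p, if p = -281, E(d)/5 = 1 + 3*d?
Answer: 151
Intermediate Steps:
E(d) = 5 + 15*d (E(d) = 5*(1 + 3*d) = 5 + 15*d)
E(-9) - p = (5 + 15*(-9)) - 1*(-281) = (5 - 135) + 281 = -130 + 281 = 151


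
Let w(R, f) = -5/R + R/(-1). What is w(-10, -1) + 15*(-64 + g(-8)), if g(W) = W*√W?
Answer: -1899/2 - 240*I*√2 ≈ -949.5 - 339.41*I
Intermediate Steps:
w(R, f) = -R - 5/R (w(R, f) = -5/R + R*(-1) = -5/R - R = -R - 5/R)
g(W) = W^(3/2)
w(-10, -1) + 15*(-64 + g(-8)) = (-1*(-10) - 5/(-10)) + 15*(-64 + (-8)^(3/2)) = (10 - 5*(-⅒)) + 15*(-64 - 16*I*√2) = (10 + ½) + (-960 - 240*I*√2) = 21/2 + (-960 - 240*I*√2) = -1899/2 - 240*I*√2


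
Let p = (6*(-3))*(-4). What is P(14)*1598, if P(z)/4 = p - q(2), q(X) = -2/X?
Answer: 466616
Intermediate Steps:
p = 72 (p = -18*(-4) = 72)
P(z) = 292 (P(z) = 4*(72 - (-2)/2) = 4*(72 - 1*(-1)) = 4*(72 + 1) = 4*73 = 292)
P(14)*1598 = 292*1598 = 466616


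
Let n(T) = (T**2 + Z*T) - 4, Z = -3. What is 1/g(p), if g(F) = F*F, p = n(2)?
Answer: 1/36 ≈ 0.027778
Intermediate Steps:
n(T) = -4 + T**2 - 3*T (n(T) = (T**2 - 3*T) - 4 = -4 + T**2 - 3*T)
p = -6 (p = -4 + 2**2 - 3*2 = -4 + 4 - 6 = -6)
g(F) = F**2
1/g(p) = 1/((-6)**2) = 1/36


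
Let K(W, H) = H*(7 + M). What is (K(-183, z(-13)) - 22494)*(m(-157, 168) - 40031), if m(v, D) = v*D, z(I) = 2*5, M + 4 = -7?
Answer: 1496415338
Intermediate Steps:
M = -11 (M = -4 - 7 = -11)
z(I) = 10
K(W, H) = -4*H (K(W, H) = H*(7 - 11) = H*(-4) = -4*H)
m(v, D) = D*v
(K(-183, z(-13)) - 22494)*(m(-157, 168) - 40031) = (-4*10 - 22494)*(168*(-157) - 40031) = (-40 - 22494)*(-26376 - 40031) = -22534*(-66407) = 1496415338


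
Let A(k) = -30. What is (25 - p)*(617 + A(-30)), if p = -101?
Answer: 73962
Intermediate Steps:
(25 - p)*(617 + A(-30)) = (25 - 1*(-101))*(617 - 30) = (25 + 101)*587 = 126*587 = 73962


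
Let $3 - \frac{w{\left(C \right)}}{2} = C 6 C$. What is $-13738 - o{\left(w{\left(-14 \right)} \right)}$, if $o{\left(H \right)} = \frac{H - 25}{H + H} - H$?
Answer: $- \frac{75468499}{4692} \approx -16085.0$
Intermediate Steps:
$w{\left(C \right)} = 6 - 12 C^{2}$ ($w{\left(C \right)} = 6 - 2 C 6 C = 6 - 2 \cdot 6 C C = 6 - 2 \cdot 6 C^{2} = 6 - 12 C^{2}$)
$o{\left(H \right)} = - H + \frac{-25 + H}{2 H}$ ($o{\left(H \right)} = \frac{-25 + H}{2 H} - H = - H + \frac{-25 + H}{2 H}$)
$-13738 - o{\left(w{\left(-14 \right)} \right)} = -13738 - \left(\frac{1}{2} - \left(6 - 12 \left(-14\right)^{2}\right) - \frac{25}{2 \left(6 - 12 \left(-14\right)^{2}\right)}\right) = -13738 - \left(\frac{1}{2} - \left(6 - 2352\right) - \frac{25}{2 \left(6 - 2352\right)}\right) = -13738 - \left(\frac{1}{2} - -2346 - \frac{25}{2 \left(-2346\right)}\right) = -13738 - \left(\frac{1}{2} + 2346 - - \frac{25}{4692}\right) = -13738 - \left(\frac{1}{2} + 2346 + \frac{25}{4692}\right) = -13738 - \frac{11009803}{4692} = - \frac{75468499}{4692}$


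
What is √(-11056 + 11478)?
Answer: √422 ≈ 20.543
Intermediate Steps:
√(-11056 + 11478) = √422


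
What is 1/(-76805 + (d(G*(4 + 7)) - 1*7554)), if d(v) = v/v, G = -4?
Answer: -1/84358 ≈ -1.1854e-5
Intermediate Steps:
d(v) = 1
1/(-76805 + (d(G*(4 + 7)) - 1*7554)) = 1/(-76805 + (1 - 1*7554)) = 1/(-76805 + (1 - 7554)) = 1/(-76805 - 7553) = 1/(-84358) = -1/84358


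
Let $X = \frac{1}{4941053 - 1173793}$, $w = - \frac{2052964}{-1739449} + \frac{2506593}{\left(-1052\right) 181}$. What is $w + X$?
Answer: $- \frac{934558696429305197}{77985098730385805} \approx -11.984$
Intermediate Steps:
$w = - \frac{3969181706089}{331211962988}$ ($w = \left(-2052964\right) \left(- \frac{1}{1739449}\right) + \frac{2506593}{-190412} = \frac{2052964}{1739449} + 2506593 \left(- \frac{1}{190412}\right) = \frac{2052964}{1739449} - \frac{2506593}{190412} = - \frac{3969181706089}{331211962988} \approx -11.984$)
$X = \frac{1}{3767260} \approx 2.6545 \cdot 10^{-7}$
$w + X = - \frac{3969181706089}{331211962988} + \frac{1}{3767260} = - \frac{934558696429305197}{77985098730385805}$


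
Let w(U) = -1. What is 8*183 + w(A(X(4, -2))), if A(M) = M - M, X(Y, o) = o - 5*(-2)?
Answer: 1463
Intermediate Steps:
X(Y, o) = 10 + o (X(Y, o) = o + 10 = 10 + o)
A(M) = 0
8*183 + w(A(X(4, -2))) = 8*183 - 1 = 1464 - 1 = 1463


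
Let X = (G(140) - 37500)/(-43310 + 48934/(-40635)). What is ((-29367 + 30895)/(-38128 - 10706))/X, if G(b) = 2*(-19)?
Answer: -15634911616/433077125985 ≈ -0.036102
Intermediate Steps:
G(b) = -38
X = 17736705/20464544 (X = (-38 - 37500)/(-43310 + 48934/(-40635)) = -37538/(-43310 + 48934*(-1/40635)) = -37538/(-43310 - 1138/945) = -37538/(-40929088/945) = -37538*(-945/40929088) = 17736705/20464544 ≈ 0.86670)
((-29367 + 30895)/(-38128 - 10706))/X = ((-29367 + 30895)/(-38128 - 10706))/(17736705/20464544) = (1528/(-48834))*(20464544/17736705) = (1528*(-1/48834))*(20464544/17736705) = -764/24417*20464544/17736705 = -15634911616/433077125985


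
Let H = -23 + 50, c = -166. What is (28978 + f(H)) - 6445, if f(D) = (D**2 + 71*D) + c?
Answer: 25013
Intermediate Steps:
H = 27
f(D) = -166 + D**2 + 71*D (f(D) = (D**2 + 71*D) - 166 = -166 + D**2 + 71*D)
(28978 + f(H)) - 6445 = (28978 + (-166 + 27**2 + 71*27)) - 6445 = (28978 + (-166 + 729 + 1917)) - 6445 = (28978 + 2480) - 6445 = 31458 - 6445 = 25013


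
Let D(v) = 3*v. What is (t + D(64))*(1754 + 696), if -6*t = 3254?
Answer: -2574950/3 ≈ -8.5832e+5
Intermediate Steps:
t = -1627/3 (t = -⅙*3254 = -1627/3 ≈ -542.33)
(t + D(64))*(1754 + 696) = (-1627/3 + 3*64)*(1754 + 696) = (-1627/3 + 192)*2450 = -1051/3*2450 = -2574950/3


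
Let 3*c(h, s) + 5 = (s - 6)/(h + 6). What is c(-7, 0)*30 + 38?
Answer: 48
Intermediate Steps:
c(h, s) = -5/3 + (-6 + s)/(3*(6 + h)) (c(h, s) = -5/3 + ((s - 6)/(h + 6))/3 = -5/3 + ((-6 + s)/(6 + h))/3 = -5/3 + (-6 + s)/(3*(6 + h)))
c(-7, 0)*30 + 38 = ((-36 + 0 - 5*(-7))/(3*(6 - 7)))*30 + 38 = ((⅓)*(-36 + 0 + 35)/(-1))*30 + 38 = ((⅓)*(-1)*(-1))*30 + 38 = (⅓)*30 + 38 = 10 + 38 = 48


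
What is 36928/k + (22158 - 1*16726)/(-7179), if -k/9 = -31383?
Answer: -423048664/675895671 ≈ -0.62591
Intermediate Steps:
k = 282447 (k = -9*(-31383) = 282447)
36928/k + (22158 - 1*16726)/(-7179) = 36928/282447 + (22158 - 1*16726)/(-7179) = 36928*(1/282447) + (22158 - 16726)*(-1/7179) = 36928/282447 + 5432*(-1/7179) = 36928/282447 - 5432/7179 = -423048664/675895671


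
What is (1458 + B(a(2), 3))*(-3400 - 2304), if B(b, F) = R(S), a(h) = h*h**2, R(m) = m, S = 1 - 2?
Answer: -8310728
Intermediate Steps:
S = -1
a(h) = h**3
B(b, F) = -1
(1458 + B(a(2), 3))*(-3400 - 2304) = (1458 - 1)*(-3400 - 2304) = 1457*(-5704) = -8310728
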